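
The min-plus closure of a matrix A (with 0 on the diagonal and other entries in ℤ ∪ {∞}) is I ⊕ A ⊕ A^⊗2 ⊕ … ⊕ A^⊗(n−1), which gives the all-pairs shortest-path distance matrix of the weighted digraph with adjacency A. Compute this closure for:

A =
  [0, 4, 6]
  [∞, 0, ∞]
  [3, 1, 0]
Closure =
  [0, 4, 6]
  [∞, 0, ∞]
  [3, 1, 0]

This is the Floyd-Warshall all-pairs shortest-path computation. For each intermediate vertex k = 0, 1, …, 2, update dist[i][j] ← min(dist[i][j], dist[i][k] + dist[k][j]). The final matrix gives, for each (i, j), the minimum total weight of any directed path from i to j (possibly empty when i = j).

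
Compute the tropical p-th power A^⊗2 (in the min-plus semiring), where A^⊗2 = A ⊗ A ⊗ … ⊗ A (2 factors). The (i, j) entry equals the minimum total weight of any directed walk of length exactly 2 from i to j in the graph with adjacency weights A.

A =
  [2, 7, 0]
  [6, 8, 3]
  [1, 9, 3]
A^⊗2 =
  [1, 9, 2]
  [4, 12, 6]
  [3, 8, 1]

Each entry (A^⊗2)_ij equals the minimum over all length-2 walks i = v_0 → v_1 → … → v_2 = j of Σ_t A[v_t][v_{t+1}]. For example, for (i, j) = (0, 2) we minimise over 3 possible intermediate vertex sequences; the minimum is 2, attained along the walk 0 → 0 → 2.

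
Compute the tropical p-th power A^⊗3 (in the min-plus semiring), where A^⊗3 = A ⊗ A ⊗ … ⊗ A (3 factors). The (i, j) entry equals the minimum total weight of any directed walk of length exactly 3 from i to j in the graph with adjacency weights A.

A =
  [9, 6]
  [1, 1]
A^⊗3 =
  [8, 8]
  [3, 3]

Each entry (A^⊗3)_ij equals the minimum over all length-3 walks i = v_0 → v_1 → … → v_3 = j of Σ_t A[v_t][v_{t+1}]. For example, for (i, j) = (0, 1) we minimise over 4 possible intermediate vertex sequences; the minimum is 8, attained along the walk 0 → 1 → 1 → 1.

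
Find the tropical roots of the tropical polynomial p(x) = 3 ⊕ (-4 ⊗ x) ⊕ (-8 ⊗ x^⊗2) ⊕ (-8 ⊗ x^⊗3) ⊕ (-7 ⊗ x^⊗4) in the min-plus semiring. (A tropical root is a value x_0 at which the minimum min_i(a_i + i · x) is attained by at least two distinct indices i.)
Roots: {-1, 0, 4, 7}

Each tropical root is a break point of the lower envelope of the lines y = a_i + i · x (there are 5 lines, with slopes 0, 1, ..., 4). Only the lines that attain the minimum somewhere contribute to roots; other lines are dominated. Here the surviving (envelope) indices are i = 4, i = 3, i = 2, i = 1, i = 0.
Intersections between consecutive envelope lines give the roots: for adjacent envelope indices i < j the intersection is x = (a_i − a_j) / (j − i). Reading off the sorted break points: {-1, 0, 4, 7}.
Verification: at each break x_0, at least two indices attain the minimum of min_i(a_i + i · x_0).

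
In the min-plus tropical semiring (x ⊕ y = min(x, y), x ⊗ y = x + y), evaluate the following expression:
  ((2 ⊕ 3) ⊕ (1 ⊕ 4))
((2 ⊕ 3) ⊕ (1 ⊕ 4)) = 1

Expand innermost to outermost. Recall ⊕ takes the minimum of its arguments and ⊗ takes their sum. Working out the expression ((2 ⊕ 3) ⊕ (1 ⊕ 4)) gives 1.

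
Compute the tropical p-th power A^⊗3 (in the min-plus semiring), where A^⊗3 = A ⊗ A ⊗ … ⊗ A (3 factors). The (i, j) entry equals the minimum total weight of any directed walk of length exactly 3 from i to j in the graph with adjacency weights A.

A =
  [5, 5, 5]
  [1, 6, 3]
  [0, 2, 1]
A^⊗3 =
  [6, 8, 7]
  [4, 6, 5]
  [2, 4, 3]

Each entry (A^⊗3)_ij equals the minimum over all length-3 walks i = v_0 → v_1 → … → v_3 = j of Σ_t A[v_t][v_{t+1}]. For example, for (i, j) = (0, 2) we minimise over 9 possible intermediate vertex sequences; the minimum is 7, attained along the walk 0 → 2 → 2 → 2.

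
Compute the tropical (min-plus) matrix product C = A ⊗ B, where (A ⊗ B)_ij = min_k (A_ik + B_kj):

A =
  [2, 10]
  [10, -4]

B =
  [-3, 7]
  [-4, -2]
A ⊗ B =
  [-1, 8]
  [-8, -6]

Apply the min-plus product entry-by-entry:
  C[0][0] = min over k of (A[0][0] + B[0][0] = 2 + -3 = -1, A[0][1] + B[1][0] = 10 + -4 = 6) = -1 (attained at k = 0)
  C[0][1] = min over k of (A[0][0] + B[0][1] = 2 + 7 = 9, A[0][1] + B[1][1] = 10 + -2 = 8) = 8 (attained at k = 1)
  C[1][0] = min over k of (A[1][0] + B[0][0] = 10 + -3 = 7, A[1][1] + B[1][0] = -4 + -4 = -8) = -8 (attained at k = 1)
  C[1][1] = min over k of (A[1][0] + B[0][1] = 10 + 7 = 17, A[1][1] + B[1][1] = -4 + -2 = -6) = -6 (attained at k = 1)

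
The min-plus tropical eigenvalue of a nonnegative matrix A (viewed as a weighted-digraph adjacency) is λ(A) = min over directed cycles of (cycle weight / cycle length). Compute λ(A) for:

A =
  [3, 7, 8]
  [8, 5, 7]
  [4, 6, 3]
λ(A) = 3

Enumerate directed cycles and compute their means (weight / length). Sample:
  cycle 0 → 0: weight = 3, length = 1, mean = 3/1 ≈ 3.000
  cycle 1 → 1: weight = 5, length = 1, mean = 5/1 ≈ 5.000
  cycle 2 → 2: weight = 3, length = 1, mean = 3/1 ≈ 3.000
  cycle 0 → 1 → 0: weight = 15, length = 2, mean = 15/2 ≈ 7.500
  cycle 0 → 2 → 0: weight = 12, length = 2, mean = 12/2 ≈ 6.000
  cycle 1 → 0 → 1: weight = 15, length = 2, mean = 15/2 ≈ 7.500
Minimum mean = 3.000, attained e.g. along the cycle 0 → 0 with weight 3 and length 1. So λ(A) = 3/1 = 3.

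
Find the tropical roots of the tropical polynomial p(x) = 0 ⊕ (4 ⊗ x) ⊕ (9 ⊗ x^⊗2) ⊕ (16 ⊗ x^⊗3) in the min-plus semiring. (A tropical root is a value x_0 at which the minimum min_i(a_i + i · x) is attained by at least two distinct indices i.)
Roots: {-7, -5, -4}

Each tropical root is a break point of the lower envelope of the lines y = a_i + i · x (there are 4 lines, with slopes 0, 1, ..., 3). Only the lines that attain the minimum somewhere contribute to roots; other lines are dominated. Here the surviving (envelope) indices are i = 3, i = 2, i = 1, i = 0.
Intersections between consecutive envelope lines give the roots: for adjacent envelope indices i < j the intersection is x = (a_i − a_j) / (j − i). Reading off the sorted break points: {-7, -5, -4}.
Verification: at each break x_0, at least two indices attain the minimum of min_i(a_i + i · x_0).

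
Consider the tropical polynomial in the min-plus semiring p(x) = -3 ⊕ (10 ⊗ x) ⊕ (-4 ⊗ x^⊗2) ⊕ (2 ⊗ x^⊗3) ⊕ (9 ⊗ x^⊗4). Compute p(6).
p(6) = -3

A tropical monomial a ⊗ x^⊗i evaluates to a + i · x. Evaluating each term at x = 6:
  Term 0 contributes -3 + 0 · 6 = -3
  Term 1 contributes 10 + 1 · 6 = 16
  Term 2 contributes -4 + 2 · 6 = 8
  Term 3 contributes 2 + 3 · 6 = 20
  Term 4 contributes 9 + 4 · 6 = 33
p(6) = ⊕ of these = min[-3, 16, 8, 20, 33] = -3.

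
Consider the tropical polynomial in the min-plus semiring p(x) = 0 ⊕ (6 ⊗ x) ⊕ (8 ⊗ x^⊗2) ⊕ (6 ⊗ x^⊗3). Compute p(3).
p(3) = 0

A tropical monomial a ⊗ x^⊗i evaluates to a + i · x. Evaluating each term at x = 3:
  Term 0 contributes 0 + 0 · 3 = 0
  Term 1 contributes 6 + 1 · 3 = 9
  Term 2 contributes 8 + 2 · 3 = 14
  Term 3 contributes 6 + 3 · 3 = 15
p(3) = ⊕ of these = min[0, 9, 14, 15] = 0.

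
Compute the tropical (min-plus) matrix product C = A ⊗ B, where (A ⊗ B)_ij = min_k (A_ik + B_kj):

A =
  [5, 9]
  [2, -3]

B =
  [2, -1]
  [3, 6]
A ⊗ B =
  [7, 4]
  [0, 1]

Apply the min-plus product entry-by-entry:
  C[0][0] = min over k of (A[0][0] + B[0][0] = 5 + 2 = 7, A[0][1] + B[1][0] = 9 + 3 = 12) = 7 (attained at k = 0)
  C[0][1] = min over k of (A[0][0] + B[0][1] = 5 + -1 = 4, A[0][1] + B[1][1] = 9 + 6 = 15) = 4 (attained at k = 0)
  C[1][0] = min over k of (A[1][0] + B[0][0] = 2 + 2 = 4, A[1][1] + B[1][0] = -3 + 3 = 0) = 0 (attained at k = 1)
  C[1][1] = min over k of (A[1][0] + B[0][1] = 2 + -1 = 1, A[1][1] + B[1][1] = -3 + 6 = 3) = 1 (attained at k = 0)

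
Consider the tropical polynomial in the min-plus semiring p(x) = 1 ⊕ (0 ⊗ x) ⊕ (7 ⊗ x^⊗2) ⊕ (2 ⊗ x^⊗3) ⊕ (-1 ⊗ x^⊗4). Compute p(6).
p(6) = 1

A tropical monomial a ⊗ x^⊗i evaluates to a + i · x. Evaluating each term at x = 6:
  Term 0 contributes 1 + 0 · 6 = 1
  Term 1 contributes 0 + 1 · 6 = 6
  Term 2 contributes 7 + 2 · 6 = 19
  Term 3 contributes 2 + 3 · 6 = 20
  Term 4 contributes -1 + 4 · 6 = 23
p(6) = ⊕ of these = min[1, 6, 19, 20, 23] = 1.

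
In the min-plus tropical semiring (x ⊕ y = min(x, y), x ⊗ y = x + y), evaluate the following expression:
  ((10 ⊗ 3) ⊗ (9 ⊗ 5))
((10 ⊗ 3) ⊗ (9 ⊗ 5)) = 27

Expand innermost to outermost. Recall ⊕ takes the minimum of its arguments and ⊗ takes their sum. Working out the expression ((10 ⊗ 3) ⊗ (9 ⊗ 5)) gives 27.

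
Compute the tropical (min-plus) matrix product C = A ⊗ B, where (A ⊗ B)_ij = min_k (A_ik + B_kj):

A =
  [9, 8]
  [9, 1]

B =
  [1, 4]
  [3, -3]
A ⊗ B =
  [10, 5]
  [4, -2]

Apply the min-plus product entry-by-entry:
  C[0][0] = min over k of (A[0][0] + B[0][0] = 9 + 1 = 10, A[0][1] + B[1][0] = 8 + 3 = 11) = 10 (attained at k = 0)
  C[0][1] = min over k of (A[0][0] + B[0][1] = 9 + 4 = 13, A[0][1] + B[1][1] = 8 + -3 = 5) = 5 (attained at k = 1)
  C[1][0] = min over k of (A[1][0] + B[0][0] = 9 + 1 = 10, A[1][1] + B[1][0] = 1 + 3 = 4) = 4 (attained at k = 1)
  C[1][1] = min over k of (A[1][0] + B[0][1] = 9 + 4 = 13, A[1][1] + B[1][1] = 1 + -3 = -2) = -2 (attained at k = 1)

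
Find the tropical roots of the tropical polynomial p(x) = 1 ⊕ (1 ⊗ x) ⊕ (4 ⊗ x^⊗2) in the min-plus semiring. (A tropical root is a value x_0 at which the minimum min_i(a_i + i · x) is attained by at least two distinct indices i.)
Roots: {-3, 0}

Each tropical root is a break point of the lower envelope of the lines y = a_i + i · x (there are 3 lines, with slopes 0, 1, ..., 2). Only the lines that attain the minimum somewhere contribute to roots; other lines are dominated. Here the surviving (envelope) indices are i = 2, i = 1, i = 0.
Intersections between consecutive envelope lines give the roots: for adjacent envelope indices i < j the intersection is x = (a_i − a_j) / (j − i). Reading off the sorted break points: {-3, 0}.
Verification: at each break x_0, at least two indices attain the minimum of min_i(a_i + i · x_0).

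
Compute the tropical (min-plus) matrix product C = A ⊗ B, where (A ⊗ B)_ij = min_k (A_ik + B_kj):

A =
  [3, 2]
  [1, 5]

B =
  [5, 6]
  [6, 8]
A ⊗ B =
  [8, 9]
  [6, 7]

Apply the min-plus product entry-by-entry:
  C[0][0] = min over k of (A[0][0] + B[0][0] = 3 + 5 = 8, A[0][1] + B[1][0] = 2 + 6 = 8) = 8 (attained at k = 0)
  C[0][1] = min over k of (A[0][0] + B[0][1] = 3 + 6 = 9, A[0][1] + B[1][1] = 2 + 8 = 10) = 9 (attained at k = 0)
  C[1][0] = min over k of (A[1][0] + B[0][0] = 1 + 5 = 6, A[1][1] + B[1][0] = 5 + 6 = 11) = 6 (attained at k = 0)
  C[1][1] = min over k of (A[1][0] + B[0][1] = 1 + 6 = 7, A[1][1] + B[1][1] = 5 + 8 = 13) = 7 (attained at k = 0)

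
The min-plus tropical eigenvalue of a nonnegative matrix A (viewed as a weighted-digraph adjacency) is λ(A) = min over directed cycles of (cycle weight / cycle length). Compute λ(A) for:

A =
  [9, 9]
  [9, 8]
λ(A) = 8

Enumerate directed cycles and compute their means (weight / length). Sample:
  cycle 0 → 0: weight = 9, length = 1, mean = 9/1 ≈ 9.000
  cycle 1 → 1: weight = 8, length = 1, mean = 8/1 ≈ 8.000
  cycle 0 → 1 → 0: weight = 18, length = 2, mean = 18/2 ≈ 9.000
  cycle 1 → 0 → 1: weight = 18, length = 2, mean = 18/2 ≈ 9.000
Minimum mean = 8.000, attained e.g. along the cycle 1 → 1 with weight 8 and length 1. So λ(A) = 8/1 = 8.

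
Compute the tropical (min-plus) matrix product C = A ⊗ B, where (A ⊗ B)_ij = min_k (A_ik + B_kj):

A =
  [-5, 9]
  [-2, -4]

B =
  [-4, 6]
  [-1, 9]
A ⊗ B =
  [-9, 1]
  [-6, 4]

Apply the min-plus product entry-by-entry:
  C[0][0] = min over k of (A[0][0] + B[0][0] = -5 + -4 = -9, A[0][1] + B[1][0] = 9 + -1 = 8) = -9 (attained at k = 0)
  C[0][1] = min over k of (A[0][0] + B[0][1] = -5 + 6 = 1, A[0][1] + B[1][1] = 9 + 9 = 18) = 1 (attained at k = 0)
  C[1][0] = min over k of (A[1][0] + B[0][0] = -2 + -4 = -6, A[1][1] + B[1][0] = -4 + -1 = -5) = -6 (attained at k = 0)
  C[1][1] = min over k of (A[1][0] + B[0][1] = -2 + 6 = 4, A[1][1] + B[1][1] = -4 + 9 = 5) = 4 (attained at k = 0)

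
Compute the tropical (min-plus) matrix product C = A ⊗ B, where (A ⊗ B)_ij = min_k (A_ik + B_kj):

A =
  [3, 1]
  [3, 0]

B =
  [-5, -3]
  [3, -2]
A ⊗ B =
  [-2, -1]
  [-2, -2]

Apply the min-plus product entry-by-entry:
  C[0][0] = min over k of (A[0][0] + B[0][0] = 3 + -5 = -2, A[0][1] + B[1][0] = 1 + 3 = 4) = -2 (attained at k = 0)
  C[0][1] = min over k of (A[0][0] + B[0][1] = 3 + -3 = 0, A[0][1] + B[1][1] = 1 + -2 = -1) = -1 (attained at k = 1)
  C[1][0] = min over k of (A[1][0] + B[0][0] = 3 + -5 = -2, A[1][1] + B[1][0] = 0 + 3 = 3) = -2 (attained at k = 0)
  C[1][1] = min over k of (A[1][0] + B[0][1] = 3 + -3 = 0, A[1][1] + B[1][1] = 0 + -2 = -2) = -2 (attained at k = 1)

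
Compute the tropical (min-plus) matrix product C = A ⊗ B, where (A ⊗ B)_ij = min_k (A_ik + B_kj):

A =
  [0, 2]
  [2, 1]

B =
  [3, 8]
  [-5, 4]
A ⊗ B =
  [-3, 6]
  [-4, 5]

Apply the min-plus product entry-by-entry:
  C[0][0] = min over k of (A[0][0] + B[0][0] = 0 + 3 = 3, A[0][1] + B[1][0] = 2 + -5 = -3) = -3 (attained at k = 1)
  C[0][1] = min over k of (A[0][0] + B[0][1] = 0 + 8 = 8, A[0][1] + B[1][1] = 2 + 4 = 6) = 6 (attained at k = 1)
  C[1][0] = min over k of (A[1][0] + B[0][0] = 2 + 3 = 5, A[1][1] + B[1][0] = 1 + -5 = -4) = -4 (attained at k = 1)
  C[1][1] = min over k of (A[1][0] + B[0][1] = 2 + 8 = 10, A[1][1] + B[1][1] = 1 + 4 = 5) = 5 (attained at k = 1)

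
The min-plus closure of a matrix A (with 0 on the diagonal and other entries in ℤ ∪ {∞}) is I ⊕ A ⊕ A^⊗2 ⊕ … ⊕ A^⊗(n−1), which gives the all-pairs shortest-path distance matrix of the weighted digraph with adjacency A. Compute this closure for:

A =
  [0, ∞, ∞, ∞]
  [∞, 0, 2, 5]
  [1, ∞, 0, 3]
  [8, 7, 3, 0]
Closure =
  [0, ∞, ∞, ∞]
  [3, 0, 2, 5]
  [1, 10, 0, 3]
  [4, 7, 3, 0]

This is the Floyd-Warshall all-pairs shortest-path computation. For each intermediate vertex k = 0, 1, …, 3, update dist[i][j] ← min(dist[i][j], dist[i][k] + dist[k][j]). The final matrix gives, for each (i, j), the minimum total weight of any directed path from i to j (possibly empty when i = j).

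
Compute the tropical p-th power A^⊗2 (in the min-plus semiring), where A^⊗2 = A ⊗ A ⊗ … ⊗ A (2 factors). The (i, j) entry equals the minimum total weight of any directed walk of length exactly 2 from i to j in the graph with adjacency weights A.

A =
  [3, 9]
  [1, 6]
A^⊗2 =
  [6, 12]
  [4, 10]

Each entry (A^⊗2)_ij equals the minimum over all length-2 walks i = v_0 → v_1 → … → v_2 = j of Σ_t A[v_t][v_{t+1}]. For example, for (i, j) = (0, 1) we minimise over 2 possible intermediate vertex sequences; the minimum is 12, attained along the walk 0 → 0 → 1.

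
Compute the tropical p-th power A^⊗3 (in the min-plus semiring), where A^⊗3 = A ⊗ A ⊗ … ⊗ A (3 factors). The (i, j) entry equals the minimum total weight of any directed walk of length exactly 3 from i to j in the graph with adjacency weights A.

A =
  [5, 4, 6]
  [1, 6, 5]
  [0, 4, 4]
A^⊗3 =
  [9, 9, 11]
  [6, 9, 10]
  [5, 8, 9]

Each entry (A^⊗3)_ij equals the minimum over all length-3 walks i = v_0 → v_1 → … → v_3 = j of Σ_t A[v_t][v_{t+1}]. For example, for (i, j) = (0, 2) we minimise over 9 possible intermediate vertex sequences; the minimum is 11, attained along the walk 0 → 1 → 0 → 2.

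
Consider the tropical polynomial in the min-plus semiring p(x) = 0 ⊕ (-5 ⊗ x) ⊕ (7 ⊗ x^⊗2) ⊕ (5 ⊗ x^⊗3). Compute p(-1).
p(-1) = -6

A tropical monomial a ⊗ x^⊗i evaluates to a + i · x. Evaluating each term at x = -1:
  Term 0 contributes 0 + 0 · -1 = 0
  Term 1 contributes -5 + 1 · -1 = -6
  Term 2 contributes 7 + 2 · -1 = 5
  Term 3 contributes 5 + 3 · -1 = 2
p(-1) = ⊕ of these = min[0, -6, 5, 2] = -6.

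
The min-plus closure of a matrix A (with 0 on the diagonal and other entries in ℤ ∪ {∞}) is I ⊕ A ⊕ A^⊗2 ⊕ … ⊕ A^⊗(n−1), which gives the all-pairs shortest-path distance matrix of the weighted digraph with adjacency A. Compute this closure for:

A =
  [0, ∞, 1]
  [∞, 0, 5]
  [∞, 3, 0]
Closure =
  [0, 4, 1]
  [∞, 0, 5]
  [∞, 3, 0]

This is the Floyd-Warshall all-pairs shortest-path computation. For each intermediate vertex k = 0, 1, …, 2, update dist[i][j] ← min(dist[i][j], dist[i][k] + dist[k][j]). The final matrix gives, for each (i, j), the minimum total weight of any directed path from i to j (possibly empty when i = j).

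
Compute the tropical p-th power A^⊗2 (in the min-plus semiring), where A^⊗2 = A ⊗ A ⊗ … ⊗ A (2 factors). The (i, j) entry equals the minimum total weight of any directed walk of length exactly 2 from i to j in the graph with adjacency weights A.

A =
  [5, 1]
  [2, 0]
A^⊗2 =
  [3, 1]
  [2, 0]

Each entry (A^⊗2)_ij equals the minimum over all length-2 walks i = v_0 → v_1 → … → v_2 = j of Σ_t A[v_t][v_{t+1}]. For example, for (i, j) = (0, 1) we minimise over 2 possible intermediate vertex sequences; the minimum is 1, attained along the walk 0 → 1 → 1.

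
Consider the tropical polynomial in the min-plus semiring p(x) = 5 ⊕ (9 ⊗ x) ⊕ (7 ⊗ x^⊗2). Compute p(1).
p(1) = 5

A tropical monomial a ⊗ x^⊗i evaluates to a + i · x. Evaluating each term at x = 1:
  Term 0 contributes 5 + 0 · 1 = 5
  Term 1 contributes 9 + 1 · 1 = 10
  Term 2 contributes 7 + 2 · 1 = 9
p(1) = ⊕ of these = min[5, 10, 9] = 5.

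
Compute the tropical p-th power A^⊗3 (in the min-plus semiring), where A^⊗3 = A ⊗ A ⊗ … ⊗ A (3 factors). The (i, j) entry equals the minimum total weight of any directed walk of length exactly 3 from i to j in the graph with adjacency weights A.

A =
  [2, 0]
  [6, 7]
A^⊗3 =
  [6, 4]
  [10, 8]

Each entry (A^⊗3)_ij equals the minimum over all length-3 walks i = v_0 → v_1 → … → v_3 = j of Σ_t A[v_t][v_{t+1}]. For example, for (i, j) = (0, 1) we minimise over 4 possible intermediate vertex sequences; the minimum is 4, attained along the walk 0 → 0 → 0 → 1.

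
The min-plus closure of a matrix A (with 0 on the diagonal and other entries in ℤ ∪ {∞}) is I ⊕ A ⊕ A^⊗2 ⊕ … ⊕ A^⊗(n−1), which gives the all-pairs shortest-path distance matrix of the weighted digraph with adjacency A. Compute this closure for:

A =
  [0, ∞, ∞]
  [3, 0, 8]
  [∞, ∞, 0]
Closure =
  [0, ∞, ∞]
  [3, 0, 8]
  [∞, ∞, 0]

This is the Floyd-Warshall all-pairs shortest-path computation. For each intermediate vertex k = 0, 1, …, 2, update dist[i][j] ← min(dist[i][j], dist[i][k] + dist[k][j]). The final matrix gives, for each (i, j), the minimum total weight of any directed path from i to j (possibly empty when i = j).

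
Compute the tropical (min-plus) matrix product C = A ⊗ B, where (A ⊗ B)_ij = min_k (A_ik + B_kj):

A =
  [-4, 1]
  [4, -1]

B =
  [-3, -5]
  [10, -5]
A ⊗ B =
  [-7, -9]
  [1, -6]

Apply the min-plus product entry-by-entry:
  C[0][0] = min over k of (A[0][0] + B[0][0] = -4 + -3 = -7, A[0][1] + B[1][0] = 1 + 10 = 11) = -7 (attained at k = 0)
  C[0][1] = min over k of (A[0][0] + B[0][1] = -4 + -5 = -9, A[0][1] + B[1][1] = 1 + -5 = -4) = -9 (attained at k = 0)
  C[1][0] = min over k of (A[1][0] + B[0][0] = 4 + -3 = 1, A[1][1] + B[1][0] = -1 + 10 = 9) = 1 (attained at k = 0)
  C[1][1] = min over k of (A[1][0] + B[0][1] = 4 + -5 = -1, A[1][1] + B[1][1] = -1 + -5 = -6) = -6 (attained at k = 1)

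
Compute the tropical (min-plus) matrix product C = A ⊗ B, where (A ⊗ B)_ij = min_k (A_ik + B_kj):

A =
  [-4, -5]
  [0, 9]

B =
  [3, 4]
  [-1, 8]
A ⊗ B =
  [-6, 0]
  [3, 4]

Apply the min-plus product entry-by-entry:
  C[0][0] = min over k of (A[0][0] + B[0][0] = -4 + 3 = -1, A[0][1] + B[1][0] = -5 + -1 = -6) = -6 (attained at k = 1)
  C[0][1] = min over k of (A[0][0] + B[0][1] = -4 + 4 = 0, A[0][1] + B[1][1] = -5 + 8 = 3) = 0 (attained at k = 0)
  C[1][0] = min over k of (A[1][0] + B[0][0] = 0 + 3 = 3, A[1][1] + B[1][0] = 9 + -1 = 8) = 3 (attained at k = 0)
  C[1][1] = min over k of (A[1][0] + B[0][1] = 0 + 4 = 4, A[1][1] + B[1][1] = 9 + 8 = 17) = 4 (attained at k = 0)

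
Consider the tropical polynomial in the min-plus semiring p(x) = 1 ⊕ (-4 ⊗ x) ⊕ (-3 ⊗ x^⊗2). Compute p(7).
p(7) = 1

A tropical monomial a ⊗ x^⊗i evaluates to a + i · x. Evaluating each term at x = 7:
  Term 0 contributes 1 + 0 · 7 = 1
  Term 1 contributes -4 + 1 · 7 = 3
  Term 2 contributes -3 + 2 · 7 = 11
p(7) = ⊕ of these = min[1, 3, 11] = 1.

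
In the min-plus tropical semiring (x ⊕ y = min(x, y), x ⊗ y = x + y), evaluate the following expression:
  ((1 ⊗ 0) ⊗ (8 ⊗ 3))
((1 ⊗ 0) ⊗ (8 ⊗ 3)) = 12

Expand innermost to outermost. Recall ⊕ takes the minimum of its arguments and ⊗ takes their sum. Working out the expression ((1 ⊗ 0) ⊗ (8 ⊗ 3)) gives 12.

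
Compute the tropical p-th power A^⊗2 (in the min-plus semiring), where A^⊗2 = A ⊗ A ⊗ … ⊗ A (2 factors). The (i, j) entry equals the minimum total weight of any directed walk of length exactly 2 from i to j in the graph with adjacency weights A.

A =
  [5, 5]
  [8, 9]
A^⊗2 =
  [10, 10]
  [13, 13]

Each entry (A^⊗2)_ij equals the minimum over all length-2 walks i = v_0 → v_1 → … → v_2 = j of Σ_t A[v_t][v_{t+1}]. For example, for (i, j) = (0, 1) we minimise over 2 possible intermediate vertex sequences; the minimum is 10, attained along the walk 0 → 0 → 1.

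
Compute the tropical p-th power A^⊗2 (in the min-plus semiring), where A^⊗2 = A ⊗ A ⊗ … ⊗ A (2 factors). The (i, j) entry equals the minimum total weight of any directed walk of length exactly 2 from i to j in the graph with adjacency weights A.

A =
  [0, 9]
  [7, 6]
A^⊗2 =
  [0, 9]
  [7, 12]

Each entry (A^⊗2)_ij equals the minimum over all length-2 walks i = v_0 → v_1 → … → v_2 = j of Σ_t A[v_t][v_{t+1}]. For example, for (i, j) = (0, 1) we minimise over 2 possible intermediate vertex sequences; the minimum is 9, attained along the walk 0 → 0 → 1.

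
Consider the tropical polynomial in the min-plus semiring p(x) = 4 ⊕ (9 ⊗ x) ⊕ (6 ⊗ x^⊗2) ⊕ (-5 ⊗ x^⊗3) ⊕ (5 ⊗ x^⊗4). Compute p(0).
p(0) = -5

A tropical monomial a ⊗ x^⊗i evaluates to a + i · x. Evaluating each term at x = 0:
  Term 0 contributes 4 + 0 · 0 = 4
  Term 1 contributes 9 + 1 · 0 = 9
  Term 2 contributes 6 + 2 · 0 = 6
  Term 3 contributes -5 + 3 · 0 = -5
  Term 4 contributes 5 + 4 · 0 = 5
p(0) = ⊕ of these = min[4, 9, 6, -5, 5] = -5.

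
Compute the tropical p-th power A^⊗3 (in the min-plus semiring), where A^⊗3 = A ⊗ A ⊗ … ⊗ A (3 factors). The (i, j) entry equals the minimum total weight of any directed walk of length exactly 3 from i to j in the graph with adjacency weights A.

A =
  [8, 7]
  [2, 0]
A^⊗3 =
  [9, 7]
  [2, 0]

Each entry (A^⊗3)_ij equals the minimum over all length-3 walks i = v_0 → v_1 → … → v_3 = j of Σ_t A[v_t][v_{t+1}]. For example, for (i, j) = (0, 1) we minimise over 4 possible intermediate vertex sequences; the minimum is 7, attained along the walk 0 → 1 → 1 → 1.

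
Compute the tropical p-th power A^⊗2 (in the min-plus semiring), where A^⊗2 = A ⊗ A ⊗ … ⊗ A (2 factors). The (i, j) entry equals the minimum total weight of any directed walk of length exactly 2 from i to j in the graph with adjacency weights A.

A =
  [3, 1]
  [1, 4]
A^⊗2 =
  [2, 4]
  [4, 2]

Each entry (A^⊗2)_ij equals the minimum over all length-2 walks i = v_0 → v_1 → … → v_2 = j of Σ_t A[v_t][v_{t+1}]. For example, for (i, j) = (0, 1) we minimise over 2 possible intermediate vertex sequences; the minimum is 4, attained along the walk 0 → 0 → 1.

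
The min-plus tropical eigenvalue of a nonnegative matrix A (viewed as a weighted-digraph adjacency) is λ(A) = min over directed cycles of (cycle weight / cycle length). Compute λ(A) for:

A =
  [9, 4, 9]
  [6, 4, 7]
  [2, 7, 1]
λ(A) = 1

Enumerate directed cycles and compute their means (weight / length). Sample:
  cycle 0 → 0: weight = 9, length = 1, mean = 9/1 ≈ 9.000
  cycle 1 → 1: weight = 4, length = 1, mean = 4/1 ≈ 4.000
  cycle 2 → 2: weight = 1, length = 1, mean = 1/1 ≈ 1.000
  cycle 0 → 1 → 0: weight = 10, length = 2, mean = 10/2 ≈ 5.000
  cycle 0 → 2 → 0: weight = 11, length = 2, mean = 11/2 ≈ 5.500
  cycle 1 → 0 → 1: weight = 10, length = 2, mean = 10/2 ≈ 5.000
Minimum mean = 1.000, attained e.g. along the cycle 2 → 2 with weight 1 and length 1. So λ(A) = 1/1 = 1.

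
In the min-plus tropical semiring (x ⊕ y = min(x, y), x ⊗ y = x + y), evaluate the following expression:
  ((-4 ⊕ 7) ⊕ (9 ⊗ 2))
((-4 ⊕ 7) ⊕ (9 ⊗ 2)) = -4

Expand innermost to outermost. Recall ⊕ takes the minimum of its arguments and ⊗ takes their sum. Working out the expression ((-4 ⊕ 7) ⊕ (9 ⊗ 2)) gives -4.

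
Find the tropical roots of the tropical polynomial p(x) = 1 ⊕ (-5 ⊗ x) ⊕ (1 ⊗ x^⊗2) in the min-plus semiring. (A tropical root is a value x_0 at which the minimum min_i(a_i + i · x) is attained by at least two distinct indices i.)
Roots: {-6, 6}

Each tropical root is a break point of the lower envelope of the lines y = a_i + i · x (there are 3 lines, with slopes 0, 1, ..., 2). Only the lines that attain the minimum somewhere contribute to roots; other lines are dominated. Here the surviving (envelope) indices are i = 2, i = 1, i = 0.
Intersections between consecutive envelope lines give the roots: for adjacent envelope indices i < j the intersection is x = (a_i − a_j) / (j − i). Reading off the sorted break points: {-6, 6}.
Verification: at each break x_0, at least two indices attain the minimum of min_i(a_i + i · x_0).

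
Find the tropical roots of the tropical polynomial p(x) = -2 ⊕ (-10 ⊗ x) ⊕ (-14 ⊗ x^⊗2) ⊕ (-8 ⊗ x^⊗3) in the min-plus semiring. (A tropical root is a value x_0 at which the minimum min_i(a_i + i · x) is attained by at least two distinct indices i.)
Roots: {-6, 4, 8}

Each tropical root is a break point of the lower envelope of the lines y = a_i + i · x (there are 4 lines, with slopes 0, 1, ..., 3). Only the lines that attain the minimum somewhere contribute to roots; other lines are dominated. Here the surviving (envelope) indices are i = 3, i = 2, i = 1, i = 0.
Intersections between consecutive envelope lines give the roots: for adjacent envelope indices i < j the intersection is x = (a_i − a_j) / (j − i). Reading off the sorted break points: {-6, 4, 8}.
Verification: at each break x_0, at least two indices attain the minimum of min_i(a_i + i · x_0).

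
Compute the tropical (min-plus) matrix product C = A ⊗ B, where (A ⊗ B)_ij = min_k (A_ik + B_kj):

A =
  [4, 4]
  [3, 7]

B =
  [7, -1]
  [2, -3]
A ⊗ B =
  [6, 1]
  [9, 2]

Apply the min-plus product entry-by-entry:
  C[0][0] = min over k of (A[0][0] + B[0][0] = 4 + 7 = 11, A[0][1] + B[1][0] = 4 + 2 = 6) = 6 (attained at k = 1)
  C[0][1] = min over k of (A[0][0] + B[0][1] = 4 + -1 = 3, A[0][1] + B[1][1] = 4 + -3 = 1) = 1 (attained at k = 1)
  C[1][0] = min over k of (A[1][0] + B[0][0] = 3 + 7 = 10, A[1][1] + B[1][0] = 7 + 2 = 9) = 9 (attained at k = 1)
  C[1][1] = min over k of (A[1][0] + B[0][1] = 3 + -1 = 2, A[1][1] + B[1][1] = 7 + -3 = 4) = 2 (attained at k = 0)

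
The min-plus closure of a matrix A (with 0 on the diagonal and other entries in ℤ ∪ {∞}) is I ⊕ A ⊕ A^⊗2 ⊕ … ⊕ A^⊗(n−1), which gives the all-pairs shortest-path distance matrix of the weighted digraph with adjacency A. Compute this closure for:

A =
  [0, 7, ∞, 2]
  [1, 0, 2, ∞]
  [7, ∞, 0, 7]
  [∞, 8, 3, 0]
Closure =
  [0, 7, 5, 2]
  [1, 0, 2, 3]
  [7, 14, 0, 7]
  [9, 8, 3, 0]

This is the Floyd-Warshall all-pairs shortest-path computation. For each intermediate vertex k = 0, 1, …, 3, update dist[i][j] ← min(dist[i][j], dist[i][k] + dist[k][j]). The final matrix gives, for each (i, j), the minimum total weight of any directed path from i to j (possibly empty when i = j).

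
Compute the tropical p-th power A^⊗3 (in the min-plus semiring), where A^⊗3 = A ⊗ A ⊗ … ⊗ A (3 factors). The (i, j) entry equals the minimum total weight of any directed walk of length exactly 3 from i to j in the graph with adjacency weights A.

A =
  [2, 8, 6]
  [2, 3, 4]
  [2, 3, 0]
A^⊗3 =
  [6, 9, 6]
  [6, 7, 4]
  [2, 3, 0]

Each entry (A^⊗3)_ij equals the minimum over all length-3 walks i = v_0 → v_1 → … → v_3 = j of Σ_t A[v_t][v_{t+1}]. For example, for (i, j) = (0, 2) we minimise over 9 possible intermediate vertex sequences; the minimum is 6, attained along the walk 0 → 2 → 2 → 2.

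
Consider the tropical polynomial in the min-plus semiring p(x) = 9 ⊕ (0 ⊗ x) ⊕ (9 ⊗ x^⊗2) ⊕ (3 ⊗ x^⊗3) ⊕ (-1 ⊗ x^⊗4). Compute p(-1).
p(-1) = -5

A tropical monomial a ⊗ x^⊗i evaluates to a + i · x. Evaluating each term at x = -1:
  Term 0 contributes 9 + 0 · -1 = 9
  Term 1 contributes 0 + 1 · -1 = -1
  Term 2 contributes 9 + 2 · -1 = 7
  Term 3 contributes 3 + 3 · -1 = 0
  Term 4 contributes -1 + 4 · -1 = -5
p(-1) = ⊕ of these = min[9, -1, 7, 0, -5] = -5.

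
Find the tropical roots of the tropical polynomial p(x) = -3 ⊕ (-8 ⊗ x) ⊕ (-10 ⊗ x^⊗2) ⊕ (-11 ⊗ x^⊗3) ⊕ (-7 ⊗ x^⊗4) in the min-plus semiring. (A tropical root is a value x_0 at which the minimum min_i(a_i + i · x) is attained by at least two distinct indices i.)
Roots: {-4, 1, 2, 5}

Each tropical root is a break point of the lower envelope of the lines y = a_i + i · x (there are 5 lines, with slopes 0, 1, ..., 4). Only the lines that attain the minimum somewhere contribute to roots; other lines are dominated. Here the surviving (envelope) indices are i = 4, i = 3, i = 2, i = 1, i = 0.
Intersections between consecutive envelope lines give the roots: for adjacent envelope indices i < j the intersection is x = (a_i − a_j) / (j − i). Reading off the sorted break points: {-4, 1, 2, 5}.
Verification: at each break x_0, at least two indices attain the minimum of min_i(a_i + i · x_0).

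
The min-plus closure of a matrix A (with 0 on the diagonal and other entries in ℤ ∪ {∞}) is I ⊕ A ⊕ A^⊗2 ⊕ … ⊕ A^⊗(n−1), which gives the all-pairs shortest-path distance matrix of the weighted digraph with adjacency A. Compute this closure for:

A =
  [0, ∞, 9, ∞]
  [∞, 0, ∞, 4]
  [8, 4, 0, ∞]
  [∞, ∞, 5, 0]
Closure =
  [0, 13, 9, 17]
  [17, 0, 9, 4]
  [8, 4, 0, 8]
  [13, 9, 5, 0]

This is the Floyd-Warshall all-pairs shortest-path computation. For each intermediate vertex k = 0, 1, …, 3, update dist[i][j] ← min(dist[i][j], dist[i][k] + dist[k][j]). The final matrix gives, for each (i, j), the minimum total weight of any directed path from i to j (possibly empty when i = j).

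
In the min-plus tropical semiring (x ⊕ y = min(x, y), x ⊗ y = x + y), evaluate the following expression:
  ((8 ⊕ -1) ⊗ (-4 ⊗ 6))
((8 ⊕ -1) ⊗ (-4 ⊗ 6)) = 1

Expand innermost to outermost. Recall ⊕ takes the minimum of its arguments and ⊗ takes their sum. Working out the expression ((8 ⊕ -1) ⊗ (-4 ⊗ 6)) gives 1.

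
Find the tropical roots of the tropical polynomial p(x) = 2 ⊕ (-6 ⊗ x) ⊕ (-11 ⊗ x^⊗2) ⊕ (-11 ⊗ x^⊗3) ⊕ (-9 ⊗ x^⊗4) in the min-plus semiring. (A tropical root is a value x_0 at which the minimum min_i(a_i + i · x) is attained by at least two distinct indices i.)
Roots: {-2, 0, 5, 8}

Each tropical root is a break point of the lower envelope of the lines y = a_i + i · x (there are 5 lines, with slopes 0, 1, ..., 4). Only the lines that attain the minimum somewhere contribute to roots; other lines are dominated. Here the surviving (envelope) indices are i = 4, i = 3, i = 2, i = 1, i = 0.
Intersections between consecutive envelope lines give the roots: for adjacent envelope indices i < j the intersection is x = (a_i − a_j) / (j − i). Reading off the sorted break points: {-2, 0, 5, 8}.
Verification: at each break x_0, at least two indices attain the minimum of min_i(a_i + i · x_0).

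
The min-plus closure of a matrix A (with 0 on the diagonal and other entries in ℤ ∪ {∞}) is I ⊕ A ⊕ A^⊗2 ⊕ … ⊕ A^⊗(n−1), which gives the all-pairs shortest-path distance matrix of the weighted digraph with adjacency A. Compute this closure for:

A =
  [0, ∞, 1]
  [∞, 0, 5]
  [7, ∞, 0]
Closure =
  [0, ∞, 1]
  [12, 0, 5]
  [7, ∞, 0]

This is the Floyd-Warshall all-pairs shortest-path computation. For each intermediate vertex k = 0, 1, …, 2, update dist[i][j] ← min(dist[i][j], dist[i][k] + dist[k][j]). The final matrix gives, for each (i, j), the minimum total weight of any directed path from i to j (possibly empty when i = j).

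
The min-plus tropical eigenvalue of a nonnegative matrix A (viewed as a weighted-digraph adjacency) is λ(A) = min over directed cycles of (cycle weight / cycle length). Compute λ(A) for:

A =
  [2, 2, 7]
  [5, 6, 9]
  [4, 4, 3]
λ(A) = 2

Enumerate directed cycles and compute their means (weight / length). Sample:
  cycle 0 → 0: weight = 2, length = 1, mean = 2/1 ≈ 2.000
  cycle 1 → 1: weight = 6, length = 1, mean = 6/1 ≈ 6.000
  cycle 2 → 2: weight = 3, length = 1, mean = 3/1 ≈ 3.000
  cycle 0 → 1 → 0: weight = 7, length = 2, mean = 7/2 ≈ 3.500
  cycle 0 → 2 → 0: weight = 11, length = 2, mean = 11/2 ≈ 5.500
  cycle 1 → 0 → 1: weight = 7, length = 2, mean = 7/2 ≈ 3.500
Minimum mean = 2.000, attained e.g. along the cycle 0 → 0 with weight 2 and length 1. So λ(A) = 2/1 = 2.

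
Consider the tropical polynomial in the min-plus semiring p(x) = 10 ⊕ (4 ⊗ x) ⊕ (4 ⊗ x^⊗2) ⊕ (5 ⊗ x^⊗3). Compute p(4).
p(4) = 8

A tropical monomial a ⊗ x^⊗i evaluates to a + i · x. Evaluating each term at x = 4:
  Term 0 contributes 10 + 0 · 4 = 10
  Term 1 contributes 4 + 1 · 4 = 8
  Term 2 contributes 4 + 2 · 4 = 12
  Term 3 contributes 5 + 3 · 4 = 17
p(4) = ⊕ of these = min[10, 8, 12, 17] = 8.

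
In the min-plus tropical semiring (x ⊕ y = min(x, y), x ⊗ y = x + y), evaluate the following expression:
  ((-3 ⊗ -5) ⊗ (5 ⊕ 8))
((-3 ⊗ -5) ⊗ (5 ⊕ 8)) = -3

Expand innermost to outermost. Recall ⊕ takes the minimum of its arguments and ⊗ takes their sum. Working out the expression ((-3 ⊗ -5) ⊗ (5 ⊕ 8)) gives -3.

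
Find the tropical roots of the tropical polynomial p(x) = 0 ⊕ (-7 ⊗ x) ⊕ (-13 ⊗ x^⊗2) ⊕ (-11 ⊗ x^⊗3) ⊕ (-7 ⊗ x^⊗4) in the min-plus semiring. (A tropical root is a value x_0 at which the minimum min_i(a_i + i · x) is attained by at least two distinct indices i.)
Roots: {-4, -2, 6, 7}

Each tropical root is a break point of the lower envelope of the lines y = a_i + i · x (there are 5 lines, with slopes 0, 1, ..., 4). Only the lines that attain the minimum somewhere contribute to roots; other lines are dominated. Here the surviving (envelope) indices are i = 4, i = 3, i = 2, i = 1, i = 0.
Intersections between consecutive envelope lines give the roots: for adjacent envelope indices i < j the intersection is x = (a_i − a_j) / (j − i). Reading off the sorted break points: {-4, -2, 6, 7}.
Verification: at each break x_0, at least two indices attain the minimum of min_i(a_i + i · x_0).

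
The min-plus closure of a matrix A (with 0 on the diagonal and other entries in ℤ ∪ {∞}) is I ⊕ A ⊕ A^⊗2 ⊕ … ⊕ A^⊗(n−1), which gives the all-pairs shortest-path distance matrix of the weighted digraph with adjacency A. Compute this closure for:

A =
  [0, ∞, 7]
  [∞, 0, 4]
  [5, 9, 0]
Closure =
  [0, 16, 7]
  [9, 0, 4]
  [5, 9, 0]

This is the Floyd-Warshall all-pairs shortest-path computation. For each intermediate vertex k = 0, 1, …, 2, update dist[i][j] ← min(dist[i][j], dist[i][k] + dist[k][j]). The final matrix gives, for each (i, j), the minimum total weight of any directed path from i to j (possibly empty when i = j).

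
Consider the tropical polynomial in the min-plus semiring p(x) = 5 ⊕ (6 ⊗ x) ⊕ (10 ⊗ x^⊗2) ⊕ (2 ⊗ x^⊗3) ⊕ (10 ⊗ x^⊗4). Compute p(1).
p(1) = 5

A tropical monomial a ⊗ x^⊗i evaluates to a + i · x. Evaluating each term at x = 1:
  Term 0 contributes 5 + 0 · 1 = 5
  Term 1 contributes 6 + 1 · 1 = 7
  Term 2 contributes 10 + 2 · 1 = 12
  Term 3 contributes 2 + 3 · 1 = 5
  Term 4 contributes 10 + 4 · 1 = 14
p(1) = ⊕ of these = min[5, 7, 12, 5, 14] = 5.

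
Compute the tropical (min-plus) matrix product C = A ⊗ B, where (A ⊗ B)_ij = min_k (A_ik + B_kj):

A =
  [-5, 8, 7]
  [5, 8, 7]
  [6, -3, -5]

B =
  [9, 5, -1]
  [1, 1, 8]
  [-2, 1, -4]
A ⊗ B =
  [4, 0, -6]
  [5, 8, 3]
  [-7, -4, -9]

Apply the min-plus product entry-by-entry:
  C[0][0] = min over k of (A[0][0] + B[0][0] = -5 + 9 = 4, A[0][1] + B[1][0] = 8 + 1 = 9, A[0][2] + B[2][0] = 7 + -2 = 5) = 4 (attained at k = 0)
  C[0][1] = min over k of (A[0][0] + B[0][1] = -5 + 5 = 0, A[0][1] + B[1][1] = 8 + 1 = 9, A[0][2] + B[2][1] = 7 + 1 = 8) = 0 (attained at k = 0)
  C[0][2] = min over k of (A[0][0] + B[0][2] = -5 + -1 = -6, A[0][1] + B[1][2] = 8 + 8 = 16, A[0][2] + B[2][2] = 7 + -4 = 3) = -6 (attained at k = 0)
  C[1][0] = min over k of (A[1][0] + B[0][0] = 5 + 9 = 14, A[1][1] + B[1][0] = 8 + 1 = 9, A[1][2] + B[2][0] = 7 + -2 = 5) = 5 (attained at k = 2)
  C[1][1] = min over k of (A[1][0] + B[0][1] = 5 + 5 = 10, A[1][1] + B[1][1] = 8 + 1 = 9, A[1][2] + B[2][1] = 7 + 1 = 8) = 8 (attained at k = 2)
  C[1][2] = min over k of (A[1][0] + B[0][2] = 5 + -1 = 4, A[1][1] + B[1][2] = 8 + 8 = 16, A[1][2] + B[2][2] = 7 + -4 = 3) = 3 (attained at k = 2)
  C[2][0] = min over k of (A[2][0] + B[0][0] = 6 + 9 = 15, A[2][1] + B[1][0] = -3 + 1 = -2, A[2][2] + B[2][0] = -5 + -2 = -7) = -7 (attained at k = 2)
  C[2][1] = min over k of (A[2][0] + B[0][1] = 6 + 5 = 11, A[2][1] + B[1][1] = -3 + 1 = -2, A[2][2] + B[2][1] = -5 + 1 = -4) = -4 (attained at k = 2)
  C[2][2] = min over k of (A[2][0] + B[0][2] = 6 + -1 = 5, A[2][1] + B[1][2] = -3 + 8 = 5, A[2][2] + B[2][2] = -5 + -4 = -9) = -9 (attained at k = 2)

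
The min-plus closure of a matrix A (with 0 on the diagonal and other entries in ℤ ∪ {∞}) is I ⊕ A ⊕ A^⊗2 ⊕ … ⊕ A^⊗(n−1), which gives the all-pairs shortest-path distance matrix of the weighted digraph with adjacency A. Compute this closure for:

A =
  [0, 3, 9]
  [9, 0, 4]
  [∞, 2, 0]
Closure =
  [0, 3, 7]
  [9, 0, 4]
  [11, 2, 0]

This is the Floyd-Warshall all-pairs shortest-path computation. For each intermediate vertex k = 0, 1, …, 2, update dist[i][j] ← min(dist[i][j], dist[i][k] + dist[k][j]). The final matrix gives, for each (i, j), the minimum total weight of any directed path from i to j (possibly empty when i = j).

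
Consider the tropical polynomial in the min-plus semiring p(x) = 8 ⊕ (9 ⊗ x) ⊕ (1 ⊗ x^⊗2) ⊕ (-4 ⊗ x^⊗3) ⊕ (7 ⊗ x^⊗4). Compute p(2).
p(2) = 2

A tropical monomial a ⊗ x^⊗i evaluates to a + i · x. Evaluating each term at x = 2:
  Term 0 contributes 8 + 0 · 2 = 8
  Term 1 contributes 9 + 1 · 2 = 11
  Term 2 contributes 1 + 2 · 2 = 5
  Term 3 contributes -4 + 3 · 2 = 2
  Term 4 contributes 7 + 4 · 2 = 15
p(2) = ⊕ of these = min[8, 11, 5, 2, 15] = 2.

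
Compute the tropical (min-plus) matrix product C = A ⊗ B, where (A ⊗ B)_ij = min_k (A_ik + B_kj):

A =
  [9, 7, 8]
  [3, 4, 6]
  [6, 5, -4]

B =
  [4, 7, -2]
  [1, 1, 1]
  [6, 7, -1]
A ⊗ B =
  [8, 8, 7]
  [5, 5, 1]
  [2, 3, -5]

Apply the min-plus product entry-by-entry:
  C[0][0] = min over k of (A[0][0] + B[0][0] = 9 + 4 = 13, A[0][1] + B[1][0] = 7 + 1 = 8, A[0][2] + B[2][0] = 8 + 6 = 14) = 8 (attained at k = 1)
  C[0][1] = min over k of (A[0][0] + B[0][1] = 9 + 7 = 16, A[0][1] + B[1][1] = 7 + 1 = 8, A[0][2] + B[2][1] = 8 + 7 = 15) = 8 (attained at k = 1)
  C[0][2] = min over k of (A[0][0] + B[0][2] = 9 + -2 = 7, A[0][1] + B[1][2] = 7 + 1 = 8, A[0][2] + B[2][2] = 8 + -1 = 7) = 7 (attained at k = 0)
  C[1][0] = min over k of (A[1][0] + B[0][0] = 3 + 4 = 7, A[1][1] + B[1][0] = 4 + 1 = 5, A[1][2] + B[2][0] = 6 + 6 = 12) = 5 (attained at k = 1)
  C[1][1] = min over k of (A[1][0] + B[0][1] = 3 + 7 = 10, A[1][1] + B[1][1] = 4 + 1 = 5, A[1][2] + B[2][1] = 6 + 7 = 13) = 5 (attained at k = 1)
  C[1][2] = min over k of (A[1][0] + B[0][2] = 3 + -2 = 1, A[1][1] + B[1][2] = 4 + 1 = 5, A[1][2] + B[2][2] = 6 + -1 = 5) = 1 (attained at k = 0)
  C[2][0] = min over k of (A[2][0] + B[0][0] = 6 + 4 = 10, A[2][1] + B[1][0] = 5 + 1 = 6, A[2][2] + B[2][0] = -4 + 6 = 2) = 2 (attained at k = 2)
  C[2][1] = min over k of (A[2][0] + B[0][1] = 6 + 7 = 13, A[2][1] + B[1][1] = 5 + 1 = 6, A[2][2] + B[2][1] = -4 + 7 = 3) = 3 (attained at k = 2)
  C[2][2] = min over k of (A[2][0] + B[0][2] = 6 + -2 = 4, A[2][1] + B[1][2] = 5 + 1 = 6, A[2][2] + B[2][2] = -4 + -1 = -5) = -5 (attained at k = 2)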